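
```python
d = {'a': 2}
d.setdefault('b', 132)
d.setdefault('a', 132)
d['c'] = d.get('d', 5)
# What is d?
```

After line 1: d = {'a': 2}
After line 2 (setdefault adds 'b'=132): d = {'a': 2, 'b': 132}
After line 3 (setdefault 'a' no-op, already exists): d = {'a': 2, 'b': 132}
After line 4 (get('d', 5) returns default since 'd' not in d): d = {'a': 2, 'b': 132, 'c': 5}

{'a': 2, 'b': 132, 'c': 5}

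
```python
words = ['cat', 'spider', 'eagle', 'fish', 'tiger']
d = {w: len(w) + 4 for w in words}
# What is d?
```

{'cat': 7, 'spider': 10, 'eagle': 9, 'fish': 8, 'tiger': 9}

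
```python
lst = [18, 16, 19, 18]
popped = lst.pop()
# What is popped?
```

18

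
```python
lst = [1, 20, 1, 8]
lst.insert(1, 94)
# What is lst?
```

[1, 94, 20, 1, 8]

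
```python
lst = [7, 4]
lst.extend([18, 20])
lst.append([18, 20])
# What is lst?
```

After line 1: lst = [7, 4]
After line 2 (extend unpacks [18, 20]): lst = [7, 4, 18, 20]
After line 3 (append adds [18, 20] as single element): lst = [7, 4, 18, 20, [18, 20]]

[7, 4, 18, 20, [18, 20]]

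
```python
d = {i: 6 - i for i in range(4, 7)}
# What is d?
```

{4: 2, 5: 1, 6: 0}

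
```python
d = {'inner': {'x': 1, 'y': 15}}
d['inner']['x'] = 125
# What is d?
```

After line 1: d = {'inner': {'x': 1, 'y': 15}}
After line 2 (inner x overwritten): d = {'inner': {'x': 125, 'y': 15}}

{'inner': {'x': 125, 'y': 15}}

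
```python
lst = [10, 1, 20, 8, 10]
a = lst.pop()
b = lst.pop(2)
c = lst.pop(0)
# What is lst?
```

After line 1: lst = [10, 1, 20, 8, 10]
After line 2 (pop() -> a = 10): lst = [10, 1, 20, 8]
After line 3 (pop(2) -> b = 20): lst = [10, 1, 8]
After line 4 (pop(0) -> c = 10): lst = [1, 8]

[1, 8]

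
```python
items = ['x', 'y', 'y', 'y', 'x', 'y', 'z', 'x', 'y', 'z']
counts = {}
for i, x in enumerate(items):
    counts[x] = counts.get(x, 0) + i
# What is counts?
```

Initial: counts = {}, items = ['x', 'y', 'y', 'y', 'x', 'y', 'z', 'x', 'y', 'z']
i=0, x='x': counts = {'x': 0}
i=1, x='y': counts = {'x': 0, 'y': 1}
i=2, x='y': counts = {'x': 0, 'y': 3}
i=3, x='y': counts = {'x': 0, 'y': 6}
i=4, x='x': counts = {'x': 4, 'y': 6}
i=5, x='y': counts = {'x': 4, 'y': 11}
i=6, x='z': counts = {'x': 4, 'y': 11, 'z': 6}
i=7, x='x': counts = {'x': 11, 'y': 11, 'z': 6}
i=8, x='y': counts = {'x': 11, 'y': 19, 'z': 6}
i=9, x='z': counts = {'x': 11, 'y': 19, 'z': 15}

{'x': 11, 'y': 19, 'z': 15}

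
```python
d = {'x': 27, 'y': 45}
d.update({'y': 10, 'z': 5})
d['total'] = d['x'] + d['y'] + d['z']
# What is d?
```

After line 1: d = {'x': 27, 'y': 45}
After line 2 (y overwritten, z added): d = {'x': 27, 'y': 10, 'z': 5}
After line 3 (total = 27 + 10 + 5 = 42): d = {'x': 27, 'y': 10, 'z': 5, 'total': 42}

{'x': 27, 'y': 10, 'z': 5, 'total': 42}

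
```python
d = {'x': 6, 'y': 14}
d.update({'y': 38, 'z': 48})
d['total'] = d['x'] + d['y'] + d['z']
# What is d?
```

After line 1: d = {'x': 6, 'y': 14}
After line 2 (y overwritten, z added): d = {'x': 6, 'y': 38, 'z': 48}
After line 3 (total = 6 + 38 + 48 = 92): d = {'x': 6, 'y': 38, 'z': 48, 'total': 92}

{'x': 6, 'y': 38, 'z': 48, 'total': 92}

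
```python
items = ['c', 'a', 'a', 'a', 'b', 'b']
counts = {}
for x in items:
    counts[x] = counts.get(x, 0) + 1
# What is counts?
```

Initial: counts = {}, items = ['c', 'a', 'a', 'a', 'b', 'b']
See 'c': counts = {'c': 1}
See 'a': counts = {'c': 1, 'a': 1}
See 'a': counts = {'c': 1, 'a': 2}
See 'a': counts = {'c': 1, 'a': 3}
See 'b': counts = {'c': 1, 'a': 3, 'b': 1}
See 'b': counts = {'c': 1, 'a': 3, 'b': 2}

{'c': 1, 'a': 3, 'b': 2}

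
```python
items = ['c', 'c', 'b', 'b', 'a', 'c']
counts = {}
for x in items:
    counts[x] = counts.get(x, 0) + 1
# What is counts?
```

Initial: counts = {}, items = ['c', 'c', 'b', 'b', 'a', 'c']
See 'c': counts = {'c': 1}
See 'c': counts = {'c': 2}
See 'b': counts = {'c': 2, 'b': 1}
See 'b': counts = {'c': 2, 'b': 2}
See 'a': counts = {'c': 2, 'b': 2, 'a': 1}
See 'c': counts = {'c': 3, 'b': 2, 'a': 1}

{'c': 3, 'b': 2, 'a': 1}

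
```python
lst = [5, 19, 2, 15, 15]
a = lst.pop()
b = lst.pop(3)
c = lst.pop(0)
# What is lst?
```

After line 1: lst = [5, 19, 2, 15, 15]
After line 2 (pop() -> a = 15): lst = [5, 19, 2, 15]
After line 3 (pop(3) -> b = 15): lst = [5, 19, 2]
After line 4 (pop(0) -> c = 5): lst = [19, 2]

[19, 2]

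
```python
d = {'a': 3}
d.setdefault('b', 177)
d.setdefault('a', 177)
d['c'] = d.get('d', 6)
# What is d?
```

After line 1: d = {'a': 3}
After line 2 (setdefault adds 'b'=177): d = {'a': 3, 'b': 177}
After line 3 (setdefault 'a' no-op, already exists): d = {'a': 3, 'b': 177}
After line 4 (get('d', 6) returns default since 'd' not in d): d = {'a': 3, 'b': 177, 'c': 6}

{'a': 3, 'b': 177, 'c': 6}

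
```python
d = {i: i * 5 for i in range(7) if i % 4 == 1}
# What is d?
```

{1: 5, 5: 25}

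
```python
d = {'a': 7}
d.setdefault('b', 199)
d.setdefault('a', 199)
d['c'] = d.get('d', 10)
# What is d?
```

After line 1: d = {'a': 7}
After line 2 (setdefault adds 'b'=199): d = {'a': 7, 'b': 199}
After line 3 (setdefault 'a' no-op, already exists): d = {'a': 7, 'b': 199}
After line 4 (get('d', 10) returns default since 'd' not in d): d = {'a': 7, 'b': 199, 'c': 10}

{'a': 7, 'b': 199, 'c': 10}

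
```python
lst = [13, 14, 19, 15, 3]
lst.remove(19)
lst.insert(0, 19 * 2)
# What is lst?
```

After line 1: lst = [13, 14, 19, 15, 3]
After line 2 (remove first 19): lst = [13, 14, 15, 3]
After line 3 (insert 38 at index 0): lst = [38, 13, 14, 15, 3]

[38, 13, 14, 15, 3]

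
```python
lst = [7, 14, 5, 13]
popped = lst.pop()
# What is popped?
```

13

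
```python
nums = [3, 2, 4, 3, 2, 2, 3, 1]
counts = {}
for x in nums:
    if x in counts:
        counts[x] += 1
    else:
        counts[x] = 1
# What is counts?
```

Initial: counts = {}, nums = [3, 2, 4, 3, 2, 2, 3, 1]
See 3: counts = {3: 1}
See 2: counts = {3: 1, 2: 1}
See 4: counts = {3: 1, 2: 1, 4: 1}
See 3: counts = {3: 2, 2: 1, 4: 1}
See 2: counts = {3: 2, 2: 2, 4: 1}
See 2: counts = {3: 2, 2: 3, 4: 1}
See 3: counts = {3: 3, 2: 3, 4: 1}
See 1: counts = {3: 3, 2: 3, 4: 1, 1: 1}

{3: 3, 2: 3, 4: 1, 1: 1}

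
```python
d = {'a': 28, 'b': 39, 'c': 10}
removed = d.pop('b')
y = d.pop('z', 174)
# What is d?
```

After line 1: d = {'a': 28, 'b': 39, 'c': 10}
After line 2 (pop 'b' returns 39): d = {'a': 28, 'c': 10}, removed = 39
After line 3 (pop 'z' missing, returns default 174): d = {'a': 28, 'c': 10}, y = 174

{'a': 28, 'c': 10}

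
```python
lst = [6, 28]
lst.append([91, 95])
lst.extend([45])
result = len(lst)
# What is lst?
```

After line 1: lst = [6, 28]
After line 2 (append adds [91, 95] as single element): lst = [6, 28, [91, 95]]
After line 3 (extend unpacks [45], adds 45): lst = [6, 28, [91, 95], 45]
After line 4: result = len(lst) = 4

[6, 28, [91, 95], 45]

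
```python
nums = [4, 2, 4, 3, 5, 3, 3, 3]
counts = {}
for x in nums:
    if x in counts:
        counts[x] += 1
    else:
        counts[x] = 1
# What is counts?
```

Initial: counts = {}, nums = [4, 2, 4, 3, 5, 3, 3, 3]
See 4: counts = {4: 1}
See 2: counts = {4: 1, 2: 1}
See 4: counts = {4: 2, 2: 1}
See 3: counts = {4: 2, 2: 1, 3: 1}
See 5: counts = {4: 2, 2: 1, 3: 1, 5: 1}
See 3: counts = {4: 2, 2: 1, 3: 2, 5: 1}
See 3: counts = {4: 2, 2: 1, 3: 3, 5: 1}
See 3: counts = {4: 2, 2: 1, 3: 4, 5: 1}

{4: 2, 2: 1, 3: 4, 5: 1}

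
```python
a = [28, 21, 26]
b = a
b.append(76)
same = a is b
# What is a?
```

After line 1: a = [28, 21, 26]
After line 2 (b = a is an alias, same object): a = [28, 21, 26], b = [28, 21, 26]
After line 3 (b.append mutates the shared list): a = [28, 21, 26, 76], b = [28, 21, 26, 76]
After line 4 (same = a is b; same object -> True): same = True

[28, 21, 26, 76]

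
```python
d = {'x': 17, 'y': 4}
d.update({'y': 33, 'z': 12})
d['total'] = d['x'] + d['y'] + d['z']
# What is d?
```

After line 1: d = {'x': 17, 'y': 4}
After line 2 (y overwritten, z added): d = {'x': 17, 'y': 33, 'z': 12}
After line 3 (total = 17 + 33 + 12 = 62): d = {'x': 17, 'y': 33, 'z': 12, 'total': 62}

{'x': 17, 'y': 33, 'z': 12, 'total': 62}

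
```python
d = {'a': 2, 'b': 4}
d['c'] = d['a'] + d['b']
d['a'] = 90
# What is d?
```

After line 1: d = {'a': 2, 'b': 4}
After line 2 (d['c'] = 2 + 4): d = {'a': 2, 'b': 4, 'c': 6}
After line 3: d = {'a': 90, 'b': 4, 'c': 6}

{'a': 90, 'b': 4, 'c': 6}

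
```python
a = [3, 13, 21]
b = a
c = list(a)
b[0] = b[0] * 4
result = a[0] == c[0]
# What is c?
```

After line 1: a = [3, 13, 21]
After line 2 (b = a, alias): a = [3, 13, 21], b = [3, 13, 21]
After line 3 (c = list(a) is a copy, new object): c = [3, 13, 21]
After line 4 (b[0] = 3 * 4 = 12; mutates shared a/b): a = b = [12, 13, 21], c = [3, 13, 21]
After line 5 (a[0] = 12, c[0] = 3; result = False)

[3, 13, 21]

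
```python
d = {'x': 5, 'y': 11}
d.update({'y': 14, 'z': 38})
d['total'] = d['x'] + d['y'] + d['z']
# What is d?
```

After line 1: d = {'x': 5, 'y': 11}
After line 2 (y overwritten, z added): d = {'x': 5, 'y': 14, 'z': 38}
After line 3 (total = 5 + 14 + 38 = 57): d = {'x': 5, 'y': 14, 'z': 38, 'total': 57}

{'x': 5, 'y': 14, 'z': 38, 'total': 57}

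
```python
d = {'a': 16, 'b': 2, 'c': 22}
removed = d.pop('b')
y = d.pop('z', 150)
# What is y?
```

After line 1: d = {'a': 16, 'b': 2, 'c': 22}
After line 2 (pop 'b' returns 2): d = {'a': 16, 'c': 22}, removed = 2
After line 3 (pop 'z' missing, returns default 150): d = {'a': 16, 'c': 22}, y = 150

150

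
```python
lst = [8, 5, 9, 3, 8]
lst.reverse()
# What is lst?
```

[8, 3, 9, 5, 8]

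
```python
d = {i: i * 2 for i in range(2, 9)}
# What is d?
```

{2: 4, 3: 6, 4: 8, 5: 10, 6: 12, 7: 14, 8: 16}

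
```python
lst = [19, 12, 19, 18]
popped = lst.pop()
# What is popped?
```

18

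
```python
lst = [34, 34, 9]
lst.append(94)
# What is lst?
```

[34, 34, 9, 94]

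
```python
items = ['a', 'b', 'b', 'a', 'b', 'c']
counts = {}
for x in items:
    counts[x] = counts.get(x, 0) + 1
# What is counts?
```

Initial: counts = {}, items = ['a', 'b', 'b', 'a', 'b', 'c']
See 'a': counts = {'a': 1}
See 'b': counts = {'a': 1, 'b': 1}
See 'b': counts = {'a': 1, 'b': 2}
See 'a': counts = {'a': 2, 'b': 2}
See 'b': counts = {'a': 2, 'b': 3}
See 'c': counts = {'a': 2, 'b': 3, 'c': 1}

{'a': 2, 'b': 3, 'c': 1}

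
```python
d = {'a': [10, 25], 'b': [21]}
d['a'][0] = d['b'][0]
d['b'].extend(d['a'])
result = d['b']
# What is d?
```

After line 1: d = {'a': [10, 25], 'b': [21]}
After line 2 (a[0] = b[0] = 21): d = {'a': [21, 25], 'b': [21]}
After line 3 (b.extend(a) appends [21, 25]): d = {'a': [21, 25], 'b': [21, 21, 25]}
After line 4: result = d['b'] = [21, 21, 25]

{'a': [21, 25], 'b': [21, 21, 25]}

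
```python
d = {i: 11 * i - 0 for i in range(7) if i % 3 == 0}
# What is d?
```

{0: 0, 3: 33, 6: 66}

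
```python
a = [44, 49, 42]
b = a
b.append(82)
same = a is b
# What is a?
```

After line 1: a = [44, 49, 42]
After line 2 (b = a is an alias, same object): a = [44, 49, 42], b = [44, 49, 42]
After line 3 (b.append mutates the shared list): a = [44, 49, 42, 82], b = [44, 49, 42, 82]
After line 4 (same = a is b; same object -> True): same = True

[44, 49, 42, 82]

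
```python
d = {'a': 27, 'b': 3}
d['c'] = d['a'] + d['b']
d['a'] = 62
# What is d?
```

After line 1: d = {'a': 27, 'b': 3}
After line 2 (d['c'] = 27 + 3): d = {'a': 27, 'b': 3, 'c': 30}
After line 3: d = {'a': 62, 'b': 3, 'c': 30}

{'a': 62, 'b': 3, 'c': 30}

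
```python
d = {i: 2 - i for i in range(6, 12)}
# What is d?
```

{6: -4, 7: -5, 8: -6, 9: -7, 10: -8, 11: -9}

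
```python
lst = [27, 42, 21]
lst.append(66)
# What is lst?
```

[27, 42, 21, 66]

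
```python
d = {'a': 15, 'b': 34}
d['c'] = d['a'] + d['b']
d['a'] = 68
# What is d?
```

After line 1: d = {'a': 15, 'b': 34}
After line 2 (d['c'] = 15 + 34): d = {'a': 15, 'b': 34, 'c': 49}
After line 3: d = {'a': 68, 'b': 34, 'c': 49}

{'a': 68, 'b': 34, 'c': 49}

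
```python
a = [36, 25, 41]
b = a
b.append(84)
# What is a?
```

After line 1: a = [36, 25, 41]
After line 2 (b = a is an alias, same object): a = [36, 25, 41], b = [36, 25, 41]
After line 3 (b.append mutates the shared list): a = [36, 25, 41, 84], b = [36, 25, 41, 84]

[36, 25, 41, 84]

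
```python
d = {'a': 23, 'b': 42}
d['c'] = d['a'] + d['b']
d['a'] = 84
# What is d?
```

After line 1: d = {'a': 23, 'b': 42}
After line 2 (d['c'] = 23 + 42): d = {'a': 23, 'b': 42, 'c': 65}
After line 3: d = {'a': 84, 'b': 42, 'c': 65}

{'a': 84, 'b': 42, 'c': 65}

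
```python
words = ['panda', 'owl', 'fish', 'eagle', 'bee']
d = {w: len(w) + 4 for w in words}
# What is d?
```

{'panda': 9, 'owl': 7, 'fish': 8, 'eagle': 9, 'bee': 7}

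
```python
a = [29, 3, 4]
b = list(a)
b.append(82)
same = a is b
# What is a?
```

After line 1: a = [29, 3, 4]
After line 2 (b = list(a) is a shallow copy, new object): a = [29, 3, 4], b = [29, 3, 4]
After line 3 (append only mutates b): a = [29, 3, 4], b = [29, 3, 4, 82]
After line 4 (same = a is b; different objects -> False): same = False

[29, 3, 4]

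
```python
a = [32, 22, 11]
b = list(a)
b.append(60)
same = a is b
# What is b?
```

After line 1: a = [32, 22, 11]
After line 2 (b = list(a) is a shallow copy, new object): a = [32, 22, 11], b = [32, 22, 11]
After line 3 (append only mutates b): a = [32, 22, 11], b = [32, 22, 11, 60]
After line 4 (same = a is b; different objects -> False): same = False

[32, 22, 11, 60]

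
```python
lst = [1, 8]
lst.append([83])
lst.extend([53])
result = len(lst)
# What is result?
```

After line 1: lst = [1, 8]
After line 2 (append adds [83] as single element): lst = [1, 8, [83]]
After line 3 (extend unpacks [53], adds 53): lst = [1, 8, [83], 53]
After line 4: result = len(lst) = 4

4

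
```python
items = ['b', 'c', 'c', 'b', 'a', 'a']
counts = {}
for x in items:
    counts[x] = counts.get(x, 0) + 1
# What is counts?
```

Initial: counts = {}, items = ['b', 'c', 'c', 'b', 'a', 'a']
See 'b': counts = {'b': 1}
See 'c': counts = {'b': 1, 'c': 1}
See 'c': counts = {'b': 1, 'c': 2}
See 'b': counts = {'b': 2, 'c': 2}
See 'a': counts = {'b': 2, 'c': 2, 'a': 1}
See 'a': counts = {'b': 2, 'c': 2, 'a': 2}

{'b': 2, 'c': 2, 'a': 2}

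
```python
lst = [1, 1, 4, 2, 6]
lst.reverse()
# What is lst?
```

[6, 2, 4, 1, 1]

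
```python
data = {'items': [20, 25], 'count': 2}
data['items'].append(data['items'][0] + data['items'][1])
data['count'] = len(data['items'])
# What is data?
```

After line 1: data = {'items': [20, 25], 'count': 2}
After line 2 (append 20 + 25 = 45): data = {'items': [20, 25, 45], 'count': 2}
After line 3 (count = len(items) = 3): data = {'items': [20, 25, 45], 'count': 3}

{'items': [20, 25, 45], 'count': 3}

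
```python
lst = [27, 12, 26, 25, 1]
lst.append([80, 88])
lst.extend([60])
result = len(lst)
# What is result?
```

After line 1: lst = [27, 12, 26, 25, 1]
After line 2 (append adds [80, 88] as single element): lst = [27, 12, 26, 25, 1, [80, 88]]
After line 3 (extend unpacks [60], adds 60): lst = [27, 12, 26, 25, 1, [80, 88], 60]
After line 4: result = len(lst) = 7

7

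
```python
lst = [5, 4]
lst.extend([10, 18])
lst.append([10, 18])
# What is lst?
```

After line 1: lst = [5, 4]
After line 2 (extend unpacks [10, 18]): lst = [5, 4, 10, 18]
After line 3 (append adds [10, 18] as single element): lst = [5, 4, 10, 18, [10, 18]]

[5, 4, 10, 18, [10, 18]]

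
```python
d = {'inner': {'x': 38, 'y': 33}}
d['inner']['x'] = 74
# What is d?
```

After line 1: d = {'inner': {'x': 38, 'y': 33}}
After line 2 (inner x overwritten): d = {'inner': {'x': 74, 'y': 33}}

{'inner': {'x': 74, 'y': 33}}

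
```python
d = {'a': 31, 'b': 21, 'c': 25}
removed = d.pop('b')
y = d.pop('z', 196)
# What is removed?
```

After line 1: d = {'a': 31, 'b': 21, 'c': 25}
After line 2 (pop 'b' returns 21): d = {'a': 31, 'c': 25}, removed = 21
After line 3 (pop 'z' missing, returns default 196): d = {'a': 31, 'c': 25}, y = 196

21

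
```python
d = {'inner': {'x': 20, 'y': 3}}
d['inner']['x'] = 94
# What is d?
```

After line 1: d = {'inner': {'x': 20, 'y': 3}}
After line 2 (inner x overwritten): d = {'inner': {'x': 94, 'y': 3}}

{'inner': {'x': 94, 'y': 3}}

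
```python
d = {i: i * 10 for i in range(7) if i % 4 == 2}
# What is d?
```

{2: 20, 6: 60}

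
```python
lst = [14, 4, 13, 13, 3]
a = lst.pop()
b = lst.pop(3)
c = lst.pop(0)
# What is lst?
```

After line 1: lst = [14, 4, 13, 13, 3]
After line 2 (pop() -> a = 3): lst = [14, 4, 13, 13]
After line 3 (pop(3) -> b = 13): lst = [14, 4, 13]
After line 4 (pop(0) -> c = 14): lst = [4, 13]

[4, 13]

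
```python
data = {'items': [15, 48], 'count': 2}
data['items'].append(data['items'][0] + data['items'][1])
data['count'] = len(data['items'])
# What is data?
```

After line 1: data = {'items': [15, 48], 'count': 2}
After line 2 (append 15 + 48 = 63): data = {'items': [15, 48, 63], 'count': 2}
After line 3 (count = len(items) = 3): data = {'items': [15, 48, 63], 'count': 3}

{'items': [15, 48, 63], 'count': 3}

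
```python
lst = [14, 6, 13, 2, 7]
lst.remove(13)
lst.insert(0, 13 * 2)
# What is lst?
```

After line 1: lst = [14, 6, 13, 2, 7]
After line 2 (remove first 13): lst = [14, 6, 2, 7]
After line 3 (insert 26 at index 0): lst = [26, 14, 6, 2, 7]

[26, 14, 6, 2, 7]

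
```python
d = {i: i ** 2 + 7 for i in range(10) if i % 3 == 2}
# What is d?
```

{2: 11, 5: 32, 8: 71}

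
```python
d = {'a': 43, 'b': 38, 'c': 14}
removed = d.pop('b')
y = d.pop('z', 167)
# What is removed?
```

After line 1: d = {'a': 43, 'b': 38, 'c': 14}
After line 2 (pop 'b' returns 38): d = {'a': 43, 'c': 14}, removed = 38
After line 3 (pop 'z' missing, returns default 167): d = {'a': 43, 'c': 14}, y = 167

38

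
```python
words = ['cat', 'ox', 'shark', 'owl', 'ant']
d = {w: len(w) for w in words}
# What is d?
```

{'cat': 3, 'ox': 2, 'shark': 5, 'owl': 3, 'ant': 3}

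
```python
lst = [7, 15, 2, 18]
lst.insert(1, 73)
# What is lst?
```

[7, 73, 15, 2, 18]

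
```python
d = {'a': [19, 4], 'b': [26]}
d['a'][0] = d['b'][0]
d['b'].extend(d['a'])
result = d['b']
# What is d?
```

After line 1: d = {'a': [19, 4], 'b': [26]}
After line 2 (a[0] = b[0] = 26): d = {'a': [26, 4], 'b': [26]}
After line 3 (b.extend(a) appends [26, 4]): d = {'a': [26, 4], 'b': [26, 26, 4]}
After line 4: result = d['b'] = [26, 26, 4]

{'a': [26, 4], 'b': [26, 26, 4]}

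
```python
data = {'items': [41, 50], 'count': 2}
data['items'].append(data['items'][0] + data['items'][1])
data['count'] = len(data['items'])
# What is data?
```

After line 1: data = {'items': [41, 50], 'count': 2}
After line 2 (append 41 + 50 = 91): data = {'items': [41, 50, 91], 'count': 2}
After line 3 (count = len(items) = 3): data = {'items': [41, 50, 91], 'count': 3}

{'items': [41, 50, 91], 'count': 3}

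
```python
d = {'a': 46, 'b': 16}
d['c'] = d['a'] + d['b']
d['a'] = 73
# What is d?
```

After line 1: d = {'a': 46, 'b': 16}
After line 2 (d['c'] = 46 + 16): d = {'a': 46, 'b': 16, 'c': 62}
After line 3: d = {'a': 73, 'b': 16, 'c': 62}

{'a': 73, 'b': 16, 'c': 62}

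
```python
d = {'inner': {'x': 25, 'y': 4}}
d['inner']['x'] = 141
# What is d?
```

After line 1: d = {'inner': {'x': 25, 'y': 4}}
After line 2 (inner x overwritten): d = {'inner': {'x': 141, 'y': 4}}

{'inner': {'x': 141, 'y': 4}}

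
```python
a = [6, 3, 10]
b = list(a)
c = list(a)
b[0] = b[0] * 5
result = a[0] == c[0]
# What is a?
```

After line 1: a = [6, 3, 10]
After line 2 (b = list(a), copy): a = [6, 3, 10], b = [6, 3, 10]
After line 3 (c = list(a) is a copy, new object): c = [6, 3, 10]
After line 4 (b[0] = 6 * 5 = 30; only b mutates (copy)): a = [6, 3, 10], b = [30, 3, 10], c = [6, 3, 10]
After line 5 (a[0] = 6, c[0] = 6; result = True)

[6, 3, 10]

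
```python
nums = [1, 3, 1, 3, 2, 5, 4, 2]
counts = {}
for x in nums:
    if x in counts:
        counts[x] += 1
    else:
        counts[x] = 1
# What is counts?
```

Initial: counts = {}, nums = [1, 3, 1, 3, 2, 5, 4, 2]
See 1: counts = {1: 1}
See 3: counts = {1: 1, 3: 1}
See 1: counts = {1: 2, 3: 1}
See 3: counts = {1: 2, 3: 2}
See 2: counts = {1: 2, 3: 2, 2: 1}
See 5: counts = {1: 2, 3: 2, 2: 1, 5: 1}
See 4: counts = {1: 2, 3: 2, 2: 1, 5: 1, 4: 1}
See 2: counts = {1: 2, 3: 2, 2: 2, 5: 1, 4: 1}

{1: 2, 3: 2, 2: 2, 5: 1, 4: 1}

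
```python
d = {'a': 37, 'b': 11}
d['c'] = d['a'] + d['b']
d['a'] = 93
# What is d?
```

After line 1: d = {'a': 37, 'b': 11}
After line 2 (d['c'] = 37 + 11): d = {'a': 37, 'b': 11, 'c': 48}
After line 3: d = {'a': 93, 'b': 11, 'c': 48}

{'a': 93, 'b': 11, 'c': 48}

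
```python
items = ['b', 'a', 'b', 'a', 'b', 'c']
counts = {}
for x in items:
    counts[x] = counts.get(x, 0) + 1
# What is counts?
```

Initial: counts = {}, items = ['b', 'a', 'b', 'a', 'b', 'c']
See 'b': counts = {'b': 1}
See 'a': counts = {'b': 1, 'a': 1}
See 'b': counts = {'b': 2, 'a': 1}
See 'a': counts = {'b': 2, 'a': 2}
See 'b': counts = {'b': 3, 'a': 2}
See 'c': counts = {'b': 3, 'a': 2, 'c': 1}

{'b': 3, 'a': 2, 'c': 1}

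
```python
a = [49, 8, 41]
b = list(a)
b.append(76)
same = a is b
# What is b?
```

After line 1: a = [49, 8, 41]
After line 2 (b = list(a) is a shallow copy, new object): a = [49, 8, 41], b = [49, 8, 41]
After line 3 (append only mutates b): a = [49, 8, 41], b = [49, 8, 41, 76]
After line 4 (same = a is b; different objects -> False): same = False

[49, 8, 41, 76]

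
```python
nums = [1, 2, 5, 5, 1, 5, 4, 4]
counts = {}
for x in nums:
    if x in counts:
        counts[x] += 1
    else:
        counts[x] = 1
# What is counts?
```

Initial: counts = {}, nums = [1, 2, 5, 5, 1, 5, 4, 4]
See 1: counts = {1: 1}
See 2: counts = {1: 1, 2: 1}
See 5: counts = {1: 1, 2: 1, 5: 1}
See 5: counts = {1: 1, 2: 1, 5: 2}
See 1: counts = {1: 2, 2: 1, 5: 2}
See 5: counts = {1: 2, 2: 1, 5: 3}
See 4: counts = {1: 2, 2: 1, 5: 3, 4: 1}
See 4: counts = {1: 2, 2: 1, 5: 3, 4: 2}

{1: 2, 2: 1, 5: 3, 4: 2}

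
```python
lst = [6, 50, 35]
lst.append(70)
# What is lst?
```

[6, 50, 35, 70]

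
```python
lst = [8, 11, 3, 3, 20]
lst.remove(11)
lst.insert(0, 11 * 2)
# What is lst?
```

After line 1: lst = [8, 11, 3, 3, 20]
After line 2 (remove first 11): lst = [8, 3, 3, 20]
After line 3 (insert 22 at index 0): lst = [22, 8, 3, 3, 20]

[22, 8, 3, 3, 20]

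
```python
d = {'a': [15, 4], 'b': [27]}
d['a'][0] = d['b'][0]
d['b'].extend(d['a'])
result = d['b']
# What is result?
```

After line 1: d = {'a': [15, 4], 'b': [27]}
After line 2 (a[0] = b[0] = 27): d = {'a': [27, 4], 'b': [27]}
After line 3 (b.extend(a) appends [27, 4]): d = {'a': [27, 4], 'b': [27, 27, 4]}
After line 4: result = d['b'] = [27, 27, 4]

[27, 27, 4]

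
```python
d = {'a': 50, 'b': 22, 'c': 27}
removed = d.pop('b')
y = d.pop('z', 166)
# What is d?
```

After line 1: d = {'a': 50, 'b': 22, 'c': 27}
After line 2 (pop 'b' returns 22): d = {'a': 50, 'c': 27}, removed = 22
After line 3 (pop 'z' missing, returns default 166): d = {'a': 50, 'c': 27}, y = 166

{'a': 50, 'c': 27}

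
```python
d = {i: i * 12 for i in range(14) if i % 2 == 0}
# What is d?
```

{0: 0, 2: 24, 4: 48, 6: 72, 8: 96, 10: 120, 12: 144}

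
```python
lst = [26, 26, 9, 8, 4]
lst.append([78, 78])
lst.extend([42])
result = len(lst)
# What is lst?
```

After line 1: lst = [26, 26, 9, 8, 4]
After line 2 (append adds [78, 78] as single element): lst = [26, 26, 9, 8, 4, [78, 78]]
After line 3 (extend unpacks [42], adds 42): lst = [26, 26, 9, 8, 4, [78, 78], 42]
After line 4: result = len(lst) = 7

[26, 26, 9, 8, 4, [78, 78], 42]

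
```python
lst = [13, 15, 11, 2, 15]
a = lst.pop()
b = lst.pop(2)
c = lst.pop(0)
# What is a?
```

After line 1: lst = [13, 15, 11, 2, 15]
After line 2 (pop() -> a = 15): lst = [13, 15, 11, 2]
After line 3 (pop(2) -> b = 11): lst = [13, 15, 2]
After line 4 (pop(0) -> c = 13): lst = [15, 2]

15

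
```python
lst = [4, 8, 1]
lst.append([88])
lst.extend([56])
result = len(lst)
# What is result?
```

After line 1: lst = [4, 8, 1]
After line 2 (append adds [88] as single element): lst = [4, 8, 1, [88]]
After line 3 (extend unpacks [56], adds 56): lst = [4, 8, 1, [88], 56]
After line 4: result = len(lst) = 5

5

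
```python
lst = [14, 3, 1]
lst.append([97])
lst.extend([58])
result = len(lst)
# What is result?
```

After line 1: lst = [14, 3, 1]
After line 2 (append adds [97] as single element): lst = [14, 3, 1, [97]]
After line 3 (extend unpacks [58], adds 58): lst = [14, 3, 1, [97], 58]
After line 4: result = len(lst) = 5

5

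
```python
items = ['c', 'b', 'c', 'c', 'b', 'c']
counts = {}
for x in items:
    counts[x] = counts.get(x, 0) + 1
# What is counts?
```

Initial: counts = {}, items = ['c', 'b', 'c', 'c', 'b', 'c']
See 'c': counts = {'c': 1}
See 'b': counts = {'c': 1, 'b': 1}
See 'c': counts = {'c': 2, 'b': 1}
See 'c': counts = {'c': 3, 'b': 1}
See 'b': counts = {'c': 3, 'b': 2}
See 'c': counts = {'c': 4, 'b': 2}

{'c': 4, 'b': 2}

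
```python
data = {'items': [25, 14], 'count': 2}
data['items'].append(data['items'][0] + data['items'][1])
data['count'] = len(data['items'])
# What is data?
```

After line 1: data = {'items': [25, 14], 'count': 2}
After line 2 (append 25 + 14 = 39): data = {'items': [25, 14, 39], 'count': 2}
After line 3 (count = len(items) = 3): data = {'items': [25, 14, 39], 'count': 3}

{'items': [25, 14, 39], 'count': 3}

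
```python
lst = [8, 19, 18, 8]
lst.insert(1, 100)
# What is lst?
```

[8, 100, 19, 18, 8]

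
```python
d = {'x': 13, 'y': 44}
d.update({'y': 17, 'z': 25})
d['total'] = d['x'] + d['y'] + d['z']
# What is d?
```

After line 1: d = {'x': 13, 'y': 44}
After line 2 (y overwritten, z added): d = {'x': 13, 'y': 17, 'z': 25}
After line 3 (total = 13 + 17 + 25 = 55): d = {'x': 13, 'y': 17, 'z': 25, 'total': 55}

{'x': 13, 'y': 17, 'z': 25, 'total': 55}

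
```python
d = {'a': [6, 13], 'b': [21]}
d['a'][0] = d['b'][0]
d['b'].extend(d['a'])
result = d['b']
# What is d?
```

After line 1: d = {'a': [6, 13], 'b': [21]}
After line 2 (a[0] = b[0] = 21): d = {'a': [21, 13], 'b': [21]}
After line 3 (b.extend(a) appends [21, 13]): d = {'a': [21, 13], 'b': [21, 21, 13]}
After line 4: result = d['b'] = [21, 21, 13]

{'a': [21, 13], 'b': [21, 21, 13]}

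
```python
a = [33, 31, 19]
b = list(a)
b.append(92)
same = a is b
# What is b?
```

After line 1: a = [33, 31, 19]
After line 2 (b = list(a) is a shallow copy, new object): a = [33, 31, 19], b = [33, 31, 19]
After line 3 (append only mutates b): a = [33, 31, 19], b = [33, 31, 19, 92]
After line 4 (same = a is b; different objects -> False): same = False

[33, 31, 19, 92]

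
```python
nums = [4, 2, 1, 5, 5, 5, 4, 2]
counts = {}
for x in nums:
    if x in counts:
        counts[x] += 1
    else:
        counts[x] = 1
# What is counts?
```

Initial: counts = {}, nums = [4, 2, 1, 5, 5, 5, 4, 2]
See 4: counts = {4: 1}
See 2: counts = {4: 1, 2: 1}
See 1: counts = {4: 1, 2: 1, 1: 1}
See 5: counts = {4: 1, 2: 1, 1: 1, 5: 1}
See 5: counts = {4: 1, 2: 1, 1: 1, 5: 2}
See 5: counts = {4: 1, 2: 1, 1: 1, 5: 3}
See 4: counts = {4: 2, 2: 1, 1: 1, 5: 3}
See 2: counts = {4: 2, 2: 2, 1: 1, 5: 3}

{4: 2, 2: 2, 1: 1, 5: 3}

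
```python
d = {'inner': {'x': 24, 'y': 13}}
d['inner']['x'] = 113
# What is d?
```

After line 1: d = {'inner': {'x': 24, 'y': 13}}
After line 2 (inner x overwritten): d = {'inner': {'x': 113, 'y': 13}}

{'inner': {'x': 113, 'y': 13}}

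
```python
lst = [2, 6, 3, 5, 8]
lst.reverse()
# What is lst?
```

[8, 5, 3, 6, 2]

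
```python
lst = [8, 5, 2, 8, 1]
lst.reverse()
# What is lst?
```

[1, 8, 2, 5, 8]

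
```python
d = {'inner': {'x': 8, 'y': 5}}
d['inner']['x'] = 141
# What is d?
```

After line 1: d = {'inner': {'x': 8, 'y': 5}}
After line 2 (inner x overwritten): d = {'inner': {'x': 141, 'y': 5}}

{'inner': {'x': 141, 'y': 5}}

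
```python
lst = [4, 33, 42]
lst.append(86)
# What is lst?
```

[4, 33, 42, 86]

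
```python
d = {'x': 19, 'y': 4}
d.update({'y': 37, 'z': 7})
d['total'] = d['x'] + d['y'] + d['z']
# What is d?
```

After line 1: d = {'x': 19, 'y': 4}
After line 2 (y overwritten, z added): d = {'x': 19, 'y': 37, 'z': 7}
After line 3 (total = 19 + 37 + 7 = 63): d = {'x': 19, 'y': 37, 'z': 7, 'total': 63}

{'x': 19, 'y': 37, 'z': 7, 'total': 63}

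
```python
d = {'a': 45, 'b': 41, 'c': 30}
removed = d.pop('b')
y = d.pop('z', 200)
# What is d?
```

After line 1: d = {'a': 45, 'b': 41, 'c': 30}
After line 2 (pop 'b' returns 41): d = {'a': 45, 'c': 30}, removed = 41
After line 3 (pop 'z' missing, returns default 200): d = {'a': 45, 'c': 30}, y = 200

{'a': 45, 'c': 30}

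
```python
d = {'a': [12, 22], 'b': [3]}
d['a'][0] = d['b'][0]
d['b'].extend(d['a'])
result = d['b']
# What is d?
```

After line 1: d = {'a': [12, 22], 'b': [3]}
After line 2 (a[0] = b[0] = 3): d = {'a': [3, 22], 'b': [3]}
After line 3 (b.extend(a) appends [3, 22]): d = {'a': [3, 22], 'b': [3, 3, 22]}
After line 4: result = d['b'] = [3, 3, 22]

{'a': [3, 22], 'b': [3, 3, 22]}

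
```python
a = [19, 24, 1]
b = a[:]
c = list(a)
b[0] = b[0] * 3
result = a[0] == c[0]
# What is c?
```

After line 1: a = [19, 24, 1]
After line 2 (b = a[:], copy): a = [19, 24, 1], b = [19, 24, 1]
After line 3 (c = list(a) is a copy, new object): c = [19, 24, 1]
After line 4 (b[0] = 19 * 3 = 57; only b mutates (copy)): a = [19, 24, 1], b = [57, 24, 1], c = [19, 24, 1]
After line 5 (a[0] = 19, c[0] = 19; result = True)

[19, 24, 1]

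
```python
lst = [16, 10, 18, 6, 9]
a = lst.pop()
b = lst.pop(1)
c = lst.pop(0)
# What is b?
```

After line 1: lst = [16, 10, 18, 6, 9]
After line 2 (pop() -> a = 9): lst = [16, 10, 18, 6]
After line 3 (pop(1) -> b = 10): lst = [16, 18, 6]
After line 4 (pop(0) -> c = 16): lst = [18, 6]

10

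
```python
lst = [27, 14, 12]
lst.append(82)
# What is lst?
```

[27, 14, 12, 82]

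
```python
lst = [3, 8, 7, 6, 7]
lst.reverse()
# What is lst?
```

[7, 6, 7, 8, 3]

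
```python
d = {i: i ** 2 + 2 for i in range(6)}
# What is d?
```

{0: 2, 1: 3, 2: 6, 3: 11, 4: 18, 5: 27}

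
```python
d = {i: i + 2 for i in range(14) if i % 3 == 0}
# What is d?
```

{0: 2, 3: 5, 6: 8, 9: 11, 12: 14}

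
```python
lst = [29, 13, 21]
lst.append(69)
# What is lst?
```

[29, 13, 21, 69]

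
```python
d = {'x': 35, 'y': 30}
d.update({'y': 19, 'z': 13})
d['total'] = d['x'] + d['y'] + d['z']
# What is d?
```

After line 1: d = {'x': 35, 'y': 30}
After line 2 (y overwritten, z added): d = {'x': 35, 'y': 19, 'z': 13}
After line 3 (total = 35 + 19 + 13 = 67): d = {'x': 35, 'y': 19, 'z': 13, 'total': 67}

{'x': 35, 'y': 19, 'z': 13, 'total': 67}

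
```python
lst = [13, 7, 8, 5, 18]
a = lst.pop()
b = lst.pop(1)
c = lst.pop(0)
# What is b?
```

After line 1: lst = [13, 7, 8, 5, 18]
After line 2 (pop() -> a = 18): lst = [13, 7, 8, 5]
After line 3 (pop(1) -> b = 7): lst = [13, 8, 5]
After line 4 (pop(0) -> c = 13): lst = [8, 5]

7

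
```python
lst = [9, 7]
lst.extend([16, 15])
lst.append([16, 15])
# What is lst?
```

After line 1: lst = [9, 7]
After line 2 (extend unpacks [16, 15]): lst = [9, 7, 16, 15]
After line 3 (append adds [16, 15] as single element): lst = [9, 7, 16, 15, [16, 15]]

[9, 7, 16, 15, [16, 15]]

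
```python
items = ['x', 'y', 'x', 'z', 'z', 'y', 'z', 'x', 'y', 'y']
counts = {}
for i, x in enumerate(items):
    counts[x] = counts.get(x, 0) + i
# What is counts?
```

Initial: counts = {}, items = ['x', 'y', 'x', 'z', 'z', 'y', 'z', 'x', 'y', 'y']
i=0, x='x': counts = {'x': 0}
i=1, x='y': counts = {'x': 0, 'y': 1}
i=2, x='x': counts = {'x': 2, 'y': 1}
i=3, x='z': counts = {'x': 2, 'y': 1, 'z': 3}
i=4, x='z': counts = {'x': 2, 'y': 1, 'z': 7}
i=5, x='y': counts = {'x': 2, 'y': 6, 'z': 7}
i=6, x='z': counts = {'x': 2, 'y': 6, 'z': 13}
i=7, x='x': counts = {'x': 9, 'y': 6, 'z': 13}
i=8, x='y': counts = {'x': 9, 'y': 14, 'z': 13}
i=9, x='y': counts = {'x': 9, 'y': 23, 'z': 13}

{'x': 9, 'y': 23, 'z': 13}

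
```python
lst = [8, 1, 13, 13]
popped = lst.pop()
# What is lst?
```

[8, 1, 13]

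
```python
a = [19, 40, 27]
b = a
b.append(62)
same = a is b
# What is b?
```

After line 1: a = [19, 40, 27]
After line 2 (b = a is an alias, same object): a = [19, 40, 27], b = [19, 40, 27]
After line 3 (b.append mutates the shared list): a = [19, 40, 27, 62], b = [19, 40, 27, 62]
After line 4 (same = a is b; same object -> True): same = True

[19, 40, 27, 62]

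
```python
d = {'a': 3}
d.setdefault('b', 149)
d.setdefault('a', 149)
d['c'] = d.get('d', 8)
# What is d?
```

After line 1: d = {'a': 3}
After line 2 (setdefault adds 'b'=149): d = {'a': 3, 'b': 149}
After line 3 (setdefault 'a' no-op, already exists): d = {'a': 3, 'b': 149}
After line 4 (get('d', 8) returns default since 'd' not in d): d = {'a': 3, 'b': 149, 'c': 8}

{'a': 3, 'b': 149, 'c': 8}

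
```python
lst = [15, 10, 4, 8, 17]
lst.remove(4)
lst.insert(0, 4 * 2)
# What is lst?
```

After line 1: lst = [15, 10, 4, 8, 17]
After line 2 (remove first 4): lst = [15, 10, 8, 17]
After line 3 (insert 8 at index 0): lst = [8, 15, 10, 8, 17]

[8, 15, 10, 8, 17]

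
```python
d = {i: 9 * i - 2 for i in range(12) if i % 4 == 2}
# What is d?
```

{2: 16, 6: 52, 10: 88}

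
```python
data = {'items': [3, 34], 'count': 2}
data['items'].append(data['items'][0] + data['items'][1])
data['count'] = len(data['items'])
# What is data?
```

After line 1: data = {'items': [3, 34], 'count': 2}
After line 2 (append 3 + 34 = 37): data = {'items': [3, 34, 37], 'count': 2}
After line 3 (count = len(items) = 3): data = {'items': [3, 34, 37], 'count': 3}

{'items': [3, 34, 37], 'count': 3}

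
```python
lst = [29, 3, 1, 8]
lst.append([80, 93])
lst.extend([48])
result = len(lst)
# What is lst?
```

After line 1: lst = [29, 3, 1, 8]
After line 2 (append adds [80, 93] as single element): lst = [29, 3, 1, 8, [80, 93]]
After line 3 (extend unpacks [48], adds 48): lst = [29, 3, 1, 8, [80, 93], 48]
After line 4: result = len(lst) = 6

[29, 3, 1, 8, [80, 93], 48]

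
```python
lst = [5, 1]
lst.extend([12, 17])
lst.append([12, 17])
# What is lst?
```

After line 1: lst = [5, 1]
After line 2 (extend unpacks [12, 17]): lst = [5, 1, 12, 17]
After line 3 (append adds [12, 17] as single element): lst = [5, 1, 12, 17, [12, 17]]

[5, 1, 12, 17, [12, 17]]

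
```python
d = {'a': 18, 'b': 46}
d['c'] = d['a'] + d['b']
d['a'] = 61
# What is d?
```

After line 1: d = {'a': 18, 'b': 46}
After line 2 (d['c'] = 18 + 46): d = {'a': 18, 'b': 46, 'c': 64}
After line 3: d = {'a': 61, 'b': 46, 'c': 64}

{'a': 61, 'b': 46, 'c': 64}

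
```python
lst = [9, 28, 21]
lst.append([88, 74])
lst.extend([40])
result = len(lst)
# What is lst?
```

After line 1: lst = [9, 28, 21]
After line 2 (append adds [88, 74] as single element): lst = [9, 28, 21, [88, 74]]
After line 3 (extend unpacks [40], adds 40): lst = [9, 28, 21, [88, 74], 40]
After line 4: result = len(lst) = 5

[9, 28, 21, [88, 74], 40]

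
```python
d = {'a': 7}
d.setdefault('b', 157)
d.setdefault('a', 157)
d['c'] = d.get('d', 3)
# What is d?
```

After line 1: d = {'a': 7}
After line 2 (setdefault adds 'b'=157): d = {'a': 7, 'b': 157}
After line 3 (setdefault 'a' no-op, already exists): d = {'a': 7, 'b': 157}
After line 4 (get('d', 3) returns default since 'd' not in d): d = {'a': 7, 'b': 157, 'c': 3}

{'a': 7, 'b': 157, 'c': 3}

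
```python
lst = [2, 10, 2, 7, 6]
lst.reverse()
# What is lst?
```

[6, 7, 2, 10, 2]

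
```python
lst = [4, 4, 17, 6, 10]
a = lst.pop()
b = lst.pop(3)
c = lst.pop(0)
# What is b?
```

After line 1: lst = [4, 4, 17, 6, 10]
After line 2 (pop() -> a = 10): lst = [4, 4, 17, 6]
After line 3 (pop(3) -> b = 6): lst = [4, 4, 17]
After line 4 (pop(0) -> c = 4): lst = [4, 17]

6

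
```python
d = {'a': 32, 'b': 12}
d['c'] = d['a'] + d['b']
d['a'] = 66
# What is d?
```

After line 1: d = {'a': 32, 'b': 12}
After line 2 (d['c'] = 32 + 12): d = {'a': 32, 'b': 12, 'c': 44}
After line 3: d = {'a': 66, 'b': 12, 'c': 44}

{'a': 66, 'b': 12, 'c': 44}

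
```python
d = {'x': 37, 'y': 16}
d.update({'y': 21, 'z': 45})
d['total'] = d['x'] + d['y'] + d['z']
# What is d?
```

After line 1: d = {'x': 37, 'y': 16}
After line 2 (y overwritten, z added): d = {'x': 37, 'y': 21, 'z': 45}
After line 3 (total = 37 + 21 + 45 = 103): d = {'x': 37, 'y': 21, 'z': 45, 'total': 103}

{'x': 37, 'y': 21, 'z': 45, 'total': 103}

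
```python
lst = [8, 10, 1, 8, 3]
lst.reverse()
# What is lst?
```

[3, 8, 1, 10, 8]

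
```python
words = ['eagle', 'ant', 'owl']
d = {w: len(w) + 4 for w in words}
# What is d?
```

{'eagle': 9, 'ant': 7, 'owl': 7}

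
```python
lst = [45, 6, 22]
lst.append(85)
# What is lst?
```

[45, 6, 22, 85]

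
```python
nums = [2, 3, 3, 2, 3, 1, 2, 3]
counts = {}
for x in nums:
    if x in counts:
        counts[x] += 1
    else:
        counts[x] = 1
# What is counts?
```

Initial: counts = {}, nums = [2, 3, 3, 2, 3, 1, 2, 3]
See 2: counts = {2: 1}
See 3: counts = {2: 1, 3: 1}
See 3: counts = {2: 1, 3: 2}
See 2: counts = {2: 2, 3: 2}
See 3: counts = {2: 2, 3: 3}
See 1: counts = {2: 2, 3: 3, 1: 1}
See 2: counts = {2: 3, 3: 3, 1: 1}
See 3: counts = {2: 3, 3: 4, 1: 1}

{2: 3, 3: 4, 1: 1}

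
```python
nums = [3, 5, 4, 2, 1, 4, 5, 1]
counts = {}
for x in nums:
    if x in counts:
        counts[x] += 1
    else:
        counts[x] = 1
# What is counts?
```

Initial: counts = {}, nums = [3, 5, 4, 2, 1, 4, 5, 1]
See 3: counts = {3: 1}
See 5: counts = {3: 1, 5: 1}
See 4: counts = {3: 1, 5: 1, 4: 1}
See 2: counts = {3: 1, 5: 1, 4: 1, 2: 1}
See 1: counts = {3: 1, 5: 1, 4: 1, 2: 1, 1: 1}
See 4: counts = {3: 1, 5: 1, 4: 2, 2: 1, 1: 1}
See 5: counts = {3: 1, 5: 2, 4: 2, 2: 1, 1: 1}
See 1: counts = {3: 1, 5: 2, 4: 2, 2: 1, 1: 2}

{3: 1, 5: 2, 4: 2, 2: 1, 1: 2}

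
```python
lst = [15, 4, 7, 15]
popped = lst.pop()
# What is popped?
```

15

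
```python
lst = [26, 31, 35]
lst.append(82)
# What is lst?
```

[26, 31, 35, 82]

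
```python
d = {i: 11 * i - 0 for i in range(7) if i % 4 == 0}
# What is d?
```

{0: 0, 4: 44}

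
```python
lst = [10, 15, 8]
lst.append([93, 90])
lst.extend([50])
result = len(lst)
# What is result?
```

After line 1: lst = [10, 15, 8]
After line 2 (append adds [93, 90] as single element): lst = [10, 15, 8, [93, 90]]
After line 3 (extend unpacks [50], adds 50): lst = [10, 15, 8, [93, 90], 50]
After line 4: result = len(lst) = 5

5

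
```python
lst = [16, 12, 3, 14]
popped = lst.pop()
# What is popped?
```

14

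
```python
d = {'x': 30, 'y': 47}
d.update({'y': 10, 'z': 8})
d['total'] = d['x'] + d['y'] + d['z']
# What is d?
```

After line 1: d = {'x': 30, 'y': 47}
After line 2 (y overwritten, z added): d = {'x': 30, 'y': 10, 'z': 8}
After line 3 (total = 30 + 10 + 8 = 48): d = {'x': 30, 'y': 10, 'z': 8, 'total': 48}

{'x': 30, 'y': 10, 'z': 8, 'total': 48}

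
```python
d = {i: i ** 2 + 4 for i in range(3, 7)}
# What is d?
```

{3: 13, 4: 20, 5: 29, 6: 40}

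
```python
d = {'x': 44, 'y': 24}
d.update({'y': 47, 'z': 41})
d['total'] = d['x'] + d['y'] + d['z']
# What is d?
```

After line 1: d = {'x': 44, 'y': 24}
After line 2 (y overwritten, z added): d = {'x': 44, 'y': 47, 'z': 41}
After line 3 (total = 44 + 47 + 41 = 132): d = {'x': 44, 'y': 47, 'z': 41, 'total': 132}

{'x': 44, 'y': 47, 'z': 41, 'total': 132}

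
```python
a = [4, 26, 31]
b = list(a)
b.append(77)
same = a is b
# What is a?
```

After line 1: a = [4, 26, 31]
After line 2 (b = list(a) is a shallow copy, new object): a = [4, 26, 31], b = [4, 26, 31]
After line 3 (append only mutates b): a = [4, 26, 31], b = [4, 26, 31, 77]
After line 4 (same = a is b; different objects -> False): same = False

[4, 26, 31]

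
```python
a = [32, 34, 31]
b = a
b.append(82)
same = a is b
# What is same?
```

After line 1: a = [32, 34, 31]
After line 2 (b = a is an alias, same object): a = [32, 34, 31], b = [32, 34, 31]
After line 3 (b.append mutates the shared list): a = [32, 34, 31, 82], b = [32, 34, 31, 82]
After line 4 (same = a is b; same object -> True): same = True

True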